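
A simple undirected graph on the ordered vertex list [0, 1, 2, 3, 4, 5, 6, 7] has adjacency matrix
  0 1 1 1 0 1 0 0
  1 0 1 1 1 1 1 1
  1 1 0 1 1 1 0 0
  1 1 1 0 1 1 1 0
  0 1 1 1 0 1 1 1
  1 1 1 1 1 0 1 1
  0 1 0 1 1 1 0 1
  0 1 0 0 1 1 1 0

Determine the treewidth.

A width-4 tree decomposition is:
Bags: B1 = {1, 2, 3, 4, 5}  B2 = {1, 3, 4, 5, 6}  B3 = {0, 1, 2, 3, 5}  B4 = {1, 4, 5, 6, 7}
Tree: B1–B2, B1–B3, B2–B4
The largest bag has 5 vertices, giving width 4; this decomposition certifies tw(G) ≤ 4. On the other hand G contains the 5-clique {0, 1, 2, 3, 5}. A clique must lie in a single bag of any decomposition, so no decomposition can have width below 4. Therefore the treewidth is 4.

4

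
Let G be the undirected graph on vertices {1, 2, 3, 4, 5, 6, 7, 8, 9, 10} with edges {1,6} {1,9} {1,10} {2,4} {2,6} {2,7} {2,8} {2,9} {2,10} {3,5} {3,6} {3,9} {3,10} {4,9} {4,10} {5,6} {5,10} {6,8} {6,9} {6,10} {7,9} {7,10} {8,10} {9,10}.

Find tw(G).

3

A width-3 tree decomposition is:
Bags: B1 = {2, 7, 9, 10}  B2 = {2, 6, 9, 10}  B3 = {3, 6, 9, 10}  B4 = {1, 6, 9, 10}  B5 = {2, 4, 9, 10}  B6 = {3, 5, 6, 10}  B7 = {2, 6, 8, 10}
Tree: B1–B2, B2–B3, B3–B4, B1–B5, B3–B6, B2–B7
Every bag has size at most 4, so the width is 4 − 1 = 3 and tw(G) ≤ 3. On the other hand G contains the 4-clique {2, 4, 9, 10}. A clique must lie in a single bag of any decomposition, so no decomposition can have width below 3. The upper and lower bounds meet at 3, so that is the treewidth.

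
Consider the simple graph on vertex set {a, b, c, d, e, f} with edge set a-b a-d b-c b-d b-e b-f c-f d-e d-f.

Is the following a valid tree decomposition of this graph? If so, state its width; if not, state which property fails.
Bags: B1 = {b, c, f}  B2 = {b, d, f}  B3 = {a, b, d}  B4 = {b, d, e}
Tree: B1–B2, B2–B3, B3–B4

Yes; width 2.

Checking the three conditions: (i) the bags cover all of {a, b, c, d, e, f}; (ii) for each edge, some bag contains both endpoints; (iii) the bags containing any fixed vertex form a subtree. All hold, so the decomposition is valid with width 3 − 1 = 2.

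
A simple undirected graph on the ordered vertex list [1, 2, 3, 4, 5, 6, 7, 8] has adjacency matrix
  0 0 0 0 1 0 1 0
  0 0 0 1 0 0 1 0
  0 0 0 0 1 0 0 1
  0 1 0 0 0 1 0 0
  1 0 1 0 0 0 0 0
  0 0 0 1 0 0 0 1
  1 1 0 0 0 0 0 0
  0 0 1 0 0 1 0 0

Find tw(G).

A width-2 tree decomposition is:
Bags: B1 = {2, 4, 7}  B2 = {4, 6, 7}  B3 = {6, 7, 8}  B4 = {3, 7, 8}  B5 = {3, 5, 7}  B6 = {1, 5, 7}
Tree: B1–B2, B2–B3, B3–B4, B4–B5, B5–B6
The largest bag has 3 vertices, giving width 2; this decomposition certifies tw(G) ≤ 2. The edges 7–2–4–6–8–3–5–1–7 form a cycle, so G is not a tree and its treewidth is at least 2. Combining the bounds, tw(G) = 2.

2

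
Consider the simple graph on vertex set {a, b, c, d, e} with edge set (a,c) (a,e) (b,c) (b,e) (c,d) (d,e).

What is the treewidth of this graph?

2

A width-2 tree decomposition is:
Bags: B1 = {a, c, e}  B2 = {b, c, e}  B3 = {c, d, e}
Tree: B1–B2, B2–B3
Each bag holds 3 vertices, so the decomposition has width 2, which upper-bounds the treewidth. Since a–c–b–e–a is a cycle in G, G is not acyclic. Forests are exactly the graphs of treewidth ≤ 1, so tw(G) ≥ 2. Combining the bounds, tw(G) = 2.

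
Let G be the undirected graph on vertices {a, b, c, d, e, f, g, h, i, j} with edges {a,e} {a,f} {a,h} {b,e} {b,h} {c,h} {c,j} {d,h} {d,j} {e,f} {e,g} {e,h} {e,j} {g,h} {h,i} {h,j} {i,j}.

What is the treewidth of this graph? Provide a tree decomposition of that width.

Treewidth 2.
Bags: B1 = {e, h, j}  B2 = {a, e, h}  B3 = {h, i, j}  B4 = {e, g, h}  B5 = {d, h, j}  B6 = {a, e, f}  B7 = {c, h, j}  B8 = {b, e, h}
Tree: B1–B2, B1–B3, B2–B4, B3–B5, B2–B6, B5–B7, B4–B8

The largest bag has 3 vertices, giving width 2; this decomposition certifies tw(G) ≤ 2. On the other hand G contains the 3-clique {e, g, h}. A clique must lie in a single bag of any decomposition, so no decomposition can have width below 2. The upper and lower bounds meet at 2, so that is the treewidth.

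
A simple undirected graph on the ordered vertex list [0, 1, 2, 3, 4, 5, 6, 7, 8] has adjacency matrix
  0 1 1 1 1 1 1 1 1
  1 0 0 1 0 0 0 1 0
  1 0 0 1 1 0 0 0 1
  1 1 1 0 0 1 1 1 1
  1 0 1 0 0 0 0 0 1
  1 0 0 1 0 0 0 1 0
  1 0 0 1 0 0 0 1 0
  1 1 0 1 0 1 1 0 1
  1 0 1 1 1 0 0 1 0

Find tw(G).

3

A width-3 tree decomposition is:
Bags: B1 = {0, 3, 7, 8}  B2 = {0, 2, 3, 8}  B3 = {0, 1, 3, 7}  B4 = {0, 3, 6, 7}  B5 = {0, 3, 5, 7}  B6 = {0, 2, 4, 8}
Tree: B1–B2, B1–B3, B1–B4, B1–B5, B2–B6
The largest bag has 4 vertices, giving width 3; this decomposition certifies tw(G) ≤ 3. On the other hand G contains the 4-clique {0, 2, 3, 8}. A clique must lie in a single bag of any decomposition, so no decomposition can have width below 3. The upper and lower bounds meet at 3, so that is the treewidth.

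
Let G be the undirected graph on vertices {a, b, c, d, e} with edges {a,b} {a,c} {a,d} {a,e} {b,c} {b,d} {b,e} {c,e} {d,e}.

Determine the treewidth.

A width-3 tree decomposition is:
Bags: B1 = {a, b, c, e}  B2 = {a, b, d, e}
Tree: B1–B2
Each bag holds 4 vertices, so the decomposition has width 3, which upper-bounds the treewidth. On the other hand G contains the 4-clique {a, b, d, e}. A clique must lie in a single bag of any decomposition, so no decomposition can have width below 3. Therefore the treewidth is 3.

3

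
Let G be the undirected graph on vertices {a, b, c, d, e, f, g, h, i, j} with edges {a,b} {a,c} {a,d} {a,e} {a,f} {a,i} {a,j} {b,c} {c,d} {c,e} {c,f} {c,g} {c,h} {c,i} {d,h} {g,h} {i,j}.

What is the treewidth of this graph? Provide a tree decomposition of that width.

Treewidth 2.
Bags: B1 = {a, c, d}  B2 = {a, c, i}  B3 = {a, i, j}  B4 = {c, d, h}  B5 = {a, c, f}  B6 = {c, g, h}  B7 = {a, c, e}  B8 = {a, b, c}
Tree: B1–B2, B2–B3, B1–B4, B1–B5, B4–B6, B5–B7, B2–B8

Each bag holds 3 vertices, so the decomposition has width 2, which upper-bounds the treewidth. On the other hand G contains the 3-clique {a, i, j}. A clique must lie in a single bag of any decomposition, so no decomposition can have width below 2. The upper and lower bounds meet at 2, so that is the treewidth.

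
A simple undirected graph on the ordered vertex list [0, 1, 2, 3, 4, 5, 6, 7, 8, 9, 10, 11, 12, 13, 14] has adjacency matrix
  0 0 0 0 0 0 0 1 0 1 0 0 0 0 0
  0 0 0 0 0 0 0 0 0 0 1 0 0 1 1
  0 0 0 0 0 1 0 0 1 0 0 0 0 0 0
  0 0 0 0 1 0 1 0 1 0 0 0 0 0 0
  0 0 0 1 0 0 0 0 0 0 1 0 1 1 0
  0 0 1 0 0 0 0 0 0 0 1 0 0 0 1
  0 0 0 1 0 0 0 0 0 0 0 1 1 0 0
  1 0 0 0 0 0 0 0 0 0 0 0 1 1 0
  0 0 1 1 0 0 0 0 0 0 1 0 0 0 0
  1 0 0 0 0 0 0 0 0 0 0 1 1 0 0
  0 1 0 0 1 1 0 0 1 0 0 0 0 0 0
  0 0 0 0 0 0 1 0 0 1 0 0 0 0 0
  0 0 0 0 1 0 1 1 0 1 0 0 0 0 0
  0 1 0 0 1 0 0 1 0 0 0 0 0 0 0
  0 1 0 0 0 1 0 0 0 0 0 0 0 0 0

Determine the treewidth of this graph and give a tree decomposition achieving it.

Treewidth 3.
One such decomposition:
Bags: B1 = {0, 7, 9, 11}  B2 = {7, 9, 11, 12}  B3 = {6, 7, 11, 12}  B4 = {6, 7, 12, 13}  B5 = {4, 6, 12, 13}  B6 = {3, 4, 6, 13}  B7 = {1, 3, 4, 13}  B8 = {1, 3, 4, 10}  B9 = {1, 3, 8, 10}  B10 = {1, 8, 10, 14}  B11 = {5, 8, 10, 14}  B12 = {2, 5, 8, 14}
Tree: B1–B2, B2–B3, B3–B4, B4–B5, B5–B6, B6–B7, B7–B8, B8–B9, B9–B10, B10–B11, B11–B12

The largest bag has 4 vertices, giving width 3; this decomposition certifies tw(G) ≤ 3. For the lower bound: the 4 vertex sets {0,9,11}, {7}, {12}, {3,4,6,13} are disjoint, each induces a connected subgraph, and every pair is joined by at least one edge of G. Contracting each set to a single vertex therefore yields K_{4} as a minor, and since treewidth is minor-monotone, tw(G) ≥ tw(K_{4}) = 3. Therefore the treewidth is 3.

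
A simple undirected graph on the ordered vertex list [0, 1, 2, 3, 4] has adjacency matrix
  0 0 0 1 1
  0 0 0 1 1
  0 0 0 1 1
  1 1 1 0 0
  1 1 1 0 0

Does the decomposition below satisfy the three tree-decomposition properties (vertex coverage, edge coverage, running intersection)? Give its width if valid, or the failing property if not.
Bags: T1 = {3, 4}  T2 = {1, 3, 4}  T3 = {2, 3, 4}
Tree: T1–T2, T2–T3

A tree decomposition must satisfy three properties: every vertex lies in some bag; for every edge, both endpoints lie together in some bag; and for every vertex, the bags containing it form a connected subtree. Here vertex 0 appears in no bag, so the decomposition is invalid.

No — vertex 0 appears in no bag.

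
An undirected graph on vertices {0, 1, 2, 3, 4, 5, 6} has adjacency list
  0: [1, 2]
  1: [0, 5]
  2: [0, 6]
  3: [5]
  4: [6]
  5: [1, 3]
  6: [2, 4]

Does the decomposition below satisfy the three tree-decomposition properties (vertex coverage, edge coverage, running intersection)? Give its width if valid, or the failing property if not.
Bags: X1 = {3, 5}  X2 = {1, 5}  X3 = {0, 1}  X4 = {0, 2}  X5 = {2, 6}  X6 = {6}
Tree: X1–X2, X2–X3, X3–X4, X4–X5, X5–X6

No — vertex 4 appears in no bag.

A tree decomposition must satisfy three properties: every vertex lies in some bag; for every edge, both endpoints lie together in some bag; and for every vertex, the bags containing it form a connected subtree. Here vertex 4 appears in no bag, so the decomposition is invalid.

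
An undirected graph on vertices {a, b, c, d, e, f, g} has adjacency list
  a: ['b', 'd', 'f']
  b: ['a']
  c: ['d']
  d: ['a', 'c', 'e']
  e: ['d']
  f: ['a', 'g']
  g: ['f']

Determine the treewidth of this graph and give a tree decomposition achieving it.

Treewidth 1.
One such decomposition:
Bags: B1 = {a, f}  B2 = {a, b}  B3 = {a, d}  B4 = {f, g}  B5 = {d, e}  B6 = {c, d}
Tree: B1–B2, B1–B3, B1–B4, B3–B5, B5–B6

Every bag has size at most 2, so the width is 2 − 1 = 1 and tw(G) ≤ 1. Since G has at least one edge (e.g. f–a), it is not an edgeless graph, so tw(G) ≥ 1. The upper and lower bounds meet at 1, so that is the treewidth.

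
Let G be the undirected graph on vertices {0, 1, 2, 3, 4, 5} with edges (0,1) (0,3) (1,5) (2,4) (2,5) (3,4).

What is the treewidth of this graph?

A width-2 tree decomposition is:
Bags: B1 = {0, 1, 3}  B2 = {1, 3, 5}  B3 = {2, 3, 5}  B4 = {2, 3, 4}
Tree: B1–B2, B2–B3, B3–B4
Every bag has size at most 3, so the width is 3 − 1 = 2 and tw(G) ≤ 2. The edges 3–0–1–5–2–4–3 form a cycle, so G is not a tree and its treewidth is at least 2. Combining the bounds, tw(G) = 2.

2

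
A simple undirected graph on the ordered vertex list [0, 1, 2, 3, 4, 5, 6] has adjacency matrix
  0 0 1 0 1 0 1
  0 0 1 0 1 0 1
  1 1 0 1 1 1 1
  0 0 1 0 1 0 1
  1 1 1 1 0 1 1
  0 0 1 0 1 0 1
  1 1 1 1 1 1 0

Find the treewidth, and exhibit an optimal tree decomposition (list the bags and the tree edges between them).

Treewidth 3.
One such decomposition:
Bags: B1 = {1, 2, 4, 6}  B2 = {2, 3, 4, 6}  B3 = {2, 4, 5, 6}  B4 = {0, 2, 4, 6}
Tree: B1–B2, B2–B3, B2–B4

The largest bag has 4 vertices, giving width 3; this decomposition certifies tw(G) ≤ 3. Conversely, {0, 2, 4, 6} is a clique of size 4, and the vertices of any clique must share a bag in every tree decomposition; so some bag has ≥ 4 vertices and tw(G) ≥ 3. Hence tw(G) = 3 exactly.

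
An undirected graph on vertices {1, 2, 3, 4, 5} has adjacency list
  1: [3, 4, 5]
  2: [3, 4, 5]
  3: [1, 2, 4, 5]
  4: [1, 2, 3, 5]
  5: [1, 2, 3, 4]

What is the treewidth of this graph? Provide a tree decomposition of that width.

Treewidth 3.
One such decomposition:
Bags: B1 = {2, 3, 4, 5}  B2 = {1, 3, 4, 5}
Tree: B1–B2

The largest bag has 4 vertices, giving width 3; this decomposition certifies tw(G) ≤ 3. Conversely, {1, 3, 4, 5} is a clique of size 4, and the vertices of any clique must share a bag in every tree decomposition; so some bag has ≥ 4 vertices and tw(G) ≥ 3. The upper and lower bounds meet at 3, so that is the treewidth.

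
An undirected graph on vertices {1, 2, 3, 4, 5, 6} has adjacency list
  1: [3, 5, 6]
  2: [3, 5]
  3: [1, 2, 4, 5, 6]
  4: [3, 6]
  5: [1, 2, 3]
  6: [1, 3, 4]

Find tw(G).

A width-2 tree decomposition is:
Bags: B1 = {2, 3, 5}  B2 = {1, 3, 5}  B3 = {1, 3, 6}  B4 = {3, 4, 6}
Tree: B1–B2, B2–B3, B3–B4
Every bag has size at most 3, so the width is 3 − 1 = 2 and tw(G) ≤ 2. On the other hand G contains the 3-clique {1, 3, 5}. A clique must lie in a single bag of any decomposition, so no decomposition can have width below 2. Combining the bounds, tw(G) = 2.

2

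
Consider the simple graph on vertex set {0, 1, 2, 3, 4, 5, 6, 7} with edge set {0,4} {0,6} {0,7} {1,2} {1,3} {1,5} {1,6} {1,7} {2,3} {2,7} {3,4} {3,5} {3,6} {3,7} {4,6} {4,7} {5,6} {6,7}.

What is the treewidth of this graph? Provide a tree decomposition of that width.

Each bag holds 4 vertices, so the decomposition has width 3, which upper-bounds the treewidth. On the other hand G contains the 4-clique {0, 4, 6, 7}. A clique must lie in a single bag of any decomposition, so no decomposition can have width below 3. Hence tw(G) = 3 exactly.

Treewidth 3.
Bags: B1 = {1, 2, 3, 7}  B2 = {1, 3, 6, 7}  B3 = {3, 4, 6, 7}  B4 = {0, 4, 6, 7}  B5 = {1, 3, 5, 6}
Tree: B1–B2, B2–B3, B3–B4, B2–B5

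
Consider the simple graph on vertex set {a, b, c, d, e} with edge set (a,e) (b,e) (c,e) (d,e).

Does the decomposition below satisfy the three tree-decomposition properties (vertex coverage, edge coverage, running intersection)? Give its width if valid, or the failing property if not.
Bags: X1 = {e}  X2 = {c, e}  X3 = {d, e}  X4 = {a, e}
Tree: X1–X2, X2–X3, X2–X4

No — vertex b appears in no bag.

A tree decomposition must satisfy three properties: every vertex lies in some bag; for every edge, both endpoints lie together in some bag; and for every vertex, the bags containing it form a connected subtree. Here vertex b appears in no bag, so the decomposition is invalid.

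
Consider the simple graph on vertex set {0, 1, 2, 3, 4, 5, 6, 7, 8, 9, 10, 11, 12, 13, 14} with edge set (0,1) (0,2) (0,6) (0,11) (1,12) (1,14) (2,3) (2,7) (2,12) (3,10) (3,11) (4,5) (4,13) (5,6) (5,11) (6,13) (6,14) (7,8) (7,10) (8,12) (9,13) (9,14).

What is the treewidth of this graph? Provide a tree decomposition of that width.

Treewidth 3.
One optimal decomposition is:
Bags: B1 = {7, 8, 10, 12}  B2 = {2, 7, 10, 12}  B3 = {2, 3, 10, 12}  B4 = {1, 2, 3, 12}  B5 = {0, 1, 2, 3}  B6 = {0, 1, 3, 11}  B7 = {0, 1, 11, 14}  B8 = {0, 6, 11, 14}  B9 = {5, 6, 11, 14}  B10 = {5, 6, 9, 14}  B11 = {5, 6, 9, 13}  B12 = {4, 5, 9, 13}
Tree: B1–B2, B2–B3, B3–B4, B4–B5, B5–B6, B6–B7, B7–B8, B8–B9, B9–B10, B10–B11, B11–B12

Every bag has size at most 4, so the width is 4 − 1 = 3 and tw(G) ≤ 3. For the lower bound: the 4 vertex sets {7,8,10}, {12}, {2}, {0,1,3,11} are disjoint, each induces a connected subgraph, and every pair is joined by at least one edge of G. Contracting each set to a single vertex therefore yields K_{4} as a minor, and since treewidth is minor-monotone, tw(G) ≥ tw(K_{4}) = 3. Combining the bounds, tw(G) = 3.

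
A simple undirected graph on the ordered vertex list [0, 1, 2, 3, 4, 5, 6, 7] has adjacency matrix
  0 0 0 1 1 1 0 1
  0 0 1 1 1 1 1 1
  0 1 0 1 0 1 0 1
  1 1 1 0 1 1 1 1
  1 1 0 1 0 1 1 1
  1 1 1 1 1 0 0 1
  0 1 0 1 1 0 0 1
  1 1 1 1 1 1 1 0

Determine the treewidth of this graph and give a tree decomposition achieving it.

The largest bag has 5 vertices, giving width 4; this decomposition certifies tw(G) ≤ 4. For the lower bound, the 5 vertices {0, 3, 4, 5, 7} are pairwise adjacent, and any tree decomposition puts a clique entirely inside one bag — forcing width ≥ 4. Combining the bounds, tw(G) = 4.

Treewidth 4.
One such decomposition:
Bags: B1 = {1, 3, 4, 5, 7}  B2 = {0, 3, 4, 5, 7}  B3 = {1, 2, 3, 5, 7}  B4 = {1, 3, 4, 6, 7}
Tree: B1–B2, B1–B3, B1–B4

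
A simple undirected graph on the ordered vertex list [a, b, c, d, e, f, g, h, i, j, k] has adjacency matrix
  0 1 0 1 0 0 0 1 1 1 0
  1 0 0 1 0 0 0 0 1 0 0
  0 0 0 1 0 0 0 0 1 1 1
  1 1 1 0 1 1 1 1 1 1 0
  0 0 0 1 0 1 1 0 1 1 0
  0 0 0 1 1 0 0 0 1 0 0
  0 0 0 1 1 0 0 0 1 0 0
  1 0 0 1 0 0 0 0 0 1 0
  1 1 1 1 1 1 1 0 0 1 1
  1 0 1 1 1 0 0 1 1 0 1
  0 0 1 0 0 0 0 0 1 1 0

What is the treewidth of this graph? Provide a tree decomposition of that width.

Treewidth 3.
One such decomposition:
Bags: B1 = {c, d, i, j}  B2 = {d, e, i, j}  B3 = {d, e, f, i}  B4 = {d, e, g, i}  B5 = {a, d, i, j}  B6 = {c, i, j, k}  B7 = {a, d, h, j}  B8 = {a, b, d, i}
Tree: B1–B2, B2–B3, B3–B4, B1–B5, B1–B6, B5–B7, B5–B8

Every bag has size at most 4, so the width is 4 − 1 = 3 and tw(G) ≤ 3. For the lower bound, the 4 vertices {a, d, h, j} are pairwise adjacent, and any tree decomposition puts a clique entirely inside one bag — forcing width ≥ 3. Combining the bounds, tw(G) = 3.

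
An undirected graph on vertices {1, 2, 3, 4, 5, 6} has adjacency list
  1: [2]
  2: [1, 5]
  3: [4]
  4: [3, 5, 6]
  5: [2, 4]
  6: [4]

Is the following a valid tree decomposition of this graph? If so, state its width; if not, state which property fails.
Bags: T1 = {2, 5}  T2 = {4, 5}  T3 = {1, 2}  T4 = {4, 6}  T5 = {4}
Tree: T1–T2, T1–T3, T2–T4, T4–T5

No — vertex 3 appears in no bag.

A tree decomposition must satisfy three properties: every vertex lies in some bag; for every edge, both endpoints lie together in some bag; and for every vertex, the bags containing it form a connected subtree. Here vertex 3 appears in no bag, so the decomposition is invalid.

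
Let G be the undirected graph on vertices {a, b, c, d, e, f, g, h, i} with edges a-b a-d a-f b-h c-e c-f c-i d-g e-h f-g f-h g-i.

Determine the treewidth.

A width-3 tree decomposition is:
Bags: B1 = {c, e, h, i}  B2 = {c, f, h, i}  B3 = {f, g, h, i}  B4 = {b, f, g, h}  B5 = {a, b, f, g}  B6 = {a, b, d, g}
Tree: B1–B2, B2–B3, B3–B4, B4–B5, B5–B6
Every bag has size at most 4, so the width is 4 − 1 = 3 and tw(G) ≤ 3. For the lower bound: the 4 vertex sets {c,e,i}, {h}, {f}, {a,b,d,g} are disjoint, each induces a connected subgraph, and every pair is joined by at least one edge of G. Contracting each set to a single vertex therefore yields K_{4} as a minor, and since treewidth is minor-monotone, tw(G) ≥ tw(K_{4}) = 3. Therefore the treewidth is 3.

3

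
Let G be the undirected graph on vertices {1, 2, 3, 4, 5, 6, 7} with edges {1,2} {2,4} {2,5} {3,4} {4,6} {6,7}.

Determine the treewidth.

1

A width-1 tree decomposition is:
Bags: B1 = {2, 5}  B2 = {2, 4}  B3 = {4, 6}  B4 = {6, 7}  B5 = {1, 2}  B6 = {3, 4}
Tree: B1–B2, B2–B3, B3–B4, B1–B5, B2–B6
Each bag holds 2 vertices, so the decomposition has width 1, which upper-bounds the treewidth. G has an edge, so its treewidth is at least 1. The upper and lower bounds meet at 1, so that is the treewidth.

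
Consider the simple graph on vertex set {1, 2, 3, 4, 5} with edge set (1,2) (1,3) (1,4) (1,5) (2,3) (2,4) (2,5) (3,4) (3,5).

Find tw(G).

A width-3 tree decomposition is:
Bags: B1 = {1, 2, 3, 4}  B2 = {1, 2, 3, 5}
Tree: B1–B2
The largest bag has 4 vertices, giving width 3; this decomposition certifies tw(G) ≤ 3. For the lower bound, the 4 vertices {1, 2, 3, 4} are pairwise adjacent, and any tree decomposition puts a clique entirely inside one bag — forcing width ≥ 3. Hence tw(G) = 3 exactly.

3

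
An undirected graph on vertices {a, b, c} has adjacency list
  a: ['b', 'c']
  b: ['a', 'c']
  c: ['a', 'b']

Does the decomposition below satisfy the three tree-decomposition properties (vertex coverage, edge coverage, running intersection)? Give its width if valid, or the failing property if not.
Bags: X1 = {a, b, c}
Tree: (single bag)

Vertex coverage: the bags together contain {a, b, c}, the full vertex set. Edge coverage: each edge of G has both endpoints in at least one bag. Running intersection: for every vertex, the bags containing it form a connected subtree. All three properties hold, so this is a valid tree decomposition of width max|bag| − 1 = 2, and hence tw(G) ≤ 2.

Yes; width 2.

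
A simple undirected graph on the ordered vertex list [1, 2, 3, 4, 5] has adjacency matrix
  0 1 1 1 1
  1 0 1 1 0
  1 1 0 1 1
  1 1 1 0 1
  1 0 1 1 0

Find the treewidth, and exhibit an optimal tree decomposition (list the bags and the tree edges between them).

Treewidth 3.
One such decomposition:
Bags: B1 = {1, 3, 4, 5}  B2 = {1, 2, 3, 4}
Tree: B1–B2

Each bag holds 4 vertices, so the decomposition has width 3, which upper-bounds the treewidth. Conversely, {1, 2, 3, 4} is a clique of size 4, and the vertices of any clique must share a bag in every tree decomposition; so some bag has ≥ 4 vertices and tw(G) ≥ 3. Therefore the treewidth is 3.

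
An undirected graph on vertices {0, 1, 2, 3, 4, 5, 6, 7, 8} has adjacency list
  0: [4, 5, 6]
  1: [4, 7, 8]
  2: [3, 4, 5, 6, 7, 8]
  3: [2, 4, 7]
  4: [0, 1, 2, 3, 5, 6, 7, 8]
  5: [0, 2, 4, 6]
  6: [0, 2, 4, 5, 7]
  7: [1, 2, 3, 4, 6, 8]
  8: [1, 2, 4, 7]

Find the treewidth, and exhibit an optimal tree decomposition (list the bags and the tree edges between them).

Each bag holds 4 vertices, so the decomposition has width 3, which upper-bounds the treewidth. Conversely, {0, 4, 5, 6} is a clique of size 4, and the vertices of any clique must share a bag in every tree decomposition; so some bag has ≥ 4 vertices and tw(G) ≥ 3. Combining the bounds, tw(G) = 3.

Treewidth 3.
Bags: B1 = {1, 4, 7, 8}  B2 = {2, 4, 7, 8}  B3 = {2, 4, 6, 7}  B4 = {2, 4, 5, 6}  B5 = {2, 3, 4, 7}  B6 = {0, 4, 5, 6}
Tree: B1–B2, B2–B3, B3–B4, B3–B5, B4–B6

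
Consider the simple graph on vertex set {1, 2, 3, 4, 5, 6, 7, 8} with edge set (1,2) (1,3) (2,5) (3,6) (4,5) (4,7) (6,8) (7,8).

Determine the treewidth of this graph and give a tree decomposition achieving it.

The largest bag has 3 vertices, giving width 2; this decomposition certifies tw(G) ≤ 2. The edges 8–7–4–5–2–1–3–6–8 form a cycle, so G is not a tree and its treewidth is at least 2. Combining the bounds, tw(G) = 2.

Treewidth 2.
One such decomposition:
Bags: B1 = {4, 7, 8}  B2 = {4, 5, 8}  B3 = {2, 5, 8}  B4 = {1, 2, 8}  B5 = {1, 3, 8}  B6 = {3, 6, 8}
Tree: B1–B2, B2–B3, B3–B4, B4–B5, B5–B6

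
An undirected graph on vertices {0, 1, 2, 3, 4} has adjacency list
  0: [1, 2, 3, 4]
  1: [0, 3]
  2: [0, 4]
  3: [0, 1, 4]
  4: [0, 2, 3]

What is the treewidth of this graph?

A width-2 tree decomposition is:
Bags: B1 = {0, 3, 4}  B2 = {0, 2, 4}  B3 = {0, 1, 3}
Tree: B1–B2, B1–B3
Every bag has size at most 3, so the width is 3 − 1 = 2 and tw(G) ≤ 2. On the other hand G contains the 3-clique {0, 2, 4}. A clique must lie in a single bag of any decomposition, so no decomposition can have width below 2. The upper and lower bounds meet at 2, so that is the treewidth.

2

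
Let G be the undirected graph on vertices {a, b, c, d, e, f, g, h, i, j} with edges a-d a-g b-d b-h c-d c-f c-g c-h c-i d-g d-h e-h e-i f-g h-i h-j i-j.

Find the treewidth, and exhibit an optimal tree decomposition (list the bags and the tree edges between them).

Treewidth 2.
One such decomposition:
Bags: B1 = {c, d, h}  B2 = {c, h, i}  B3 = {e, h, i}  B4 = {c, d, g}  B5 = {b, d, h}  B6 = {a, d, g}  B7 = {h, i, j}  B8 = {c, f, g}
Tree: B1–B2, B2–B3, B1–B4, B1–B5, B4–B6, B3–B7, B4–B8

Every bag has size at most 3, so the width is 3 − 1 = 2 and tw(G) ≤ 2. Conversely, {c, d, g} is a clique of size 3, and the vertices of any clique must share a bag in every tree decomposition; so some bag has ≥ 3 vertices and tw(G) ≥ 2. Combining the bounds, tw(G) = 2.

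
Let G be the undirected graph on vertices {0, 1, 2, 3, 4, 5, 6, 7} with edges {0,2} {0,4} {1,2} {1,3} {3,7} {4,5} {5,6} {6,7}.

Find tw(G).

A width-2 tree decomposition is:
Bags: B1 = {0, 2, 4}  B2 = {2, 4, 5}  B3 = {2, 5, 6}  B4 = {2, 6, 7}  B5 = {2, 3, 7}  B6 = {1, 2, 3}
Tree: B1–B2, B2–B3, B3–B4, B4–B5, B5–B6
Each bag holds 3 vertices, so the decomposition has width 2, which upper-bounds the treewidth. Since 2–0–4–5–6–7–3–1–2 is a cycle in G, G is not acyclic. Forests are exactly the graphs of treewidth ≤ 1, so tw(G) ≥ 2. Therefore the treewidth is 2.

2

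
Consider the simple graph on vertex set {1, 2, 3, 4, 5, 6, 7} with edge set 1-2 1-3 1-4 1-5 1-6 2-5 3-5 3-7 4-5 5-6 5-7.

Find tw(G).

2

A width-2 tree decomposition is:
Bags: B1 = {3, 5, 7}  B2 = {1, 3, 5}  B3 = {1, 2, 5}  B4 = {1, 4, 5}  B5 = {1, 5, 6}
Tree: B1–B2, B2–B3, B3–B4, B4–B5
Each bag holds 3 vertices, so the decomposition has width 2, which upper-bounds the treewidth. For the lower bound, the 3 vertices {1, 2, 5} are pairwise adjacent, and any tree decomposition puts a clique entirely inside one bag — forcing width ≥ 2. The upper and lower bounds meet at 2, so that is the treewidth.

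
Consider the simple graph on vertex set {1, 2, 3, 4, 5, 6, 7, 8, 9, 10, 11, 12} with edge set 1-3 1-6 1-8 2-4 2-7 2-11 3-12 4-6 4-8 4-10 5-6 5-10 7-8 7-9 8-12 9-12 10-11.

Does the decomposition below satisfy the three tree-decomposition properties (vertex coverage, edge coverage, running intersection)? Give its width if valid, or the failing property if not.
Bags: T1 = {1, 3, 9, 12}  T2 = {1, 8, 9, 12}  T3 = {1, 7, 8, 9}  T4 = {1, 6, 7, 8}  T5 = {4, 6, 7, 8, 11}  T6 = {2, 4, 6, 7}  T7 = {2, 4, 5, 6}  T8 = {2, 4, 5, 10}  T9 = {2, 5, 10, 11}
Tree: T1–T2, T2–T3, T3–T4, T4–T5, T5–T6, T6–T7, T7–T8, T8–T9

A tree decomposition must satisfy three properties: every vertex lies in some bag; for every edge, both endpoints lie together in some bag; and for every vertex, the bags containing it form a connected subtree. Here bags containing vertex 11 are not connected in the tree, so the decomposition is invalid.

No — bags containing vertex 11 are not connected in the tree.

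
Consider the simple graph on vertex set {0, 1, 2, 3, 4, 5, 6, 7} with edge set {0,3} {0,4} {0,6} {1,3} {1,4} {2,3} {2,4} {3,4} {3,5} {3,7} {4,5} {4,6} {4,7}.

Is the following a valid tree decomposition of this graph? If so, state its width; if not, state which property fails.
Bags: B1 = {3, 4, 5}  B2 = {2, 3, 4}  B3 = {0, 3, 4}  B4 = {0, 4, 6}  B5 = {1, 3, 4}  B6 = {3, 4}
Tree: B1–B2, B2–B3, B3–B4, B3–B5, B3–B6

No — vertex 7 appears in no bag.

A tree decomposition must satisfy three properties: every vertex lies in some bag; for every edge, both endpoints lie together in some bag; and for every vertex, the bags containing it form a connected subtree. Here vertex 7 appears in no bag, so the decomposition is invalid.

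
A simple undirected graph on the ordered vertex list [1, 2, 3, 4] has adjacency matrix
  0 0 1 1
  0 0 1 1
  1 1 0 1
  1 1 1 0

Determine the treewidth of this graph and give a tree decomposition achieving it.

Each bag holds 3 vertices, so the decomposition has width 2, which upper-bounds the treewidth. Conversely, {1, 3, 4} is a clique of size 3, and the vertices of any clique must share a bag in every tree decomposition; so some bag has ≥ 3 vertices and tw(G) ≥ 2. Therefore the treewidth is 2.

Treewidth 2.
Bags: B1 = {2, 3, 4}  B2 = {1, 3, 4}
Tree: B1–B2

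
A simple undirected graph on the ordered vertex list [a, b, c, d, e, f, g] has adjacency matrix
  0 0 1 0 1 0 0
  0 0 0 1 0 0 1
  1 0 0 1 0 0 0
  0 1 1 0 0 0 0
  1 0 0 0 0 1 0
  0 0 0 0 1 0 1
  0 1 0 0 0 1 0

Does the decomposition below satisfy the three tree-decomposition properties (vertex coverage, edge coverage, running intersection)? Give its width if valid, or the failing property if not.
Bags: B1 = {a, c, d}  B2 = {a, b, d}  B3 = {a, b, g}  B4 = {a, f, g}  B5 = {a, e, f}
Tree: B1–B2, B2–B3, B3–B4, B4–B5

Vertex coverage: the bags together contain {a, b, c, d, e, f, g}, the full vertex set. Edge coverage: each edge of G has both endpoints in at least one bag. Running intersection: for every vertex, the bags containing it form a connected subtree. All three properties hold, so this is a valid tree decomposition of width max|bag| − 1 = 2, and hence tw(G) ≤ 2.

Yes; width 2.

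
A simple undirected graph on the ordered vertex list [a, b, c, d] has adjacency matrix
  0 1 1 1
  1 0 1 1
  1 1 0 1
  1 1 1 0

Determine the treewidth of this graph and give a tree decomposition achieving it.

Treewidth 3.
One such decomposition:
Bags: B1 = {a, b, c, d}
Tree: (single bag)

A single bag containing all 4 vertices is trivially a valid decomposition of width 3. For the lower bound, the 4 vertices {a, b, c, d} are pairwise adjacent, and any tree decomposition puts a clique entirely inside one bag — forcing width ≥ 3. Hence tw(G) = 3 exactly.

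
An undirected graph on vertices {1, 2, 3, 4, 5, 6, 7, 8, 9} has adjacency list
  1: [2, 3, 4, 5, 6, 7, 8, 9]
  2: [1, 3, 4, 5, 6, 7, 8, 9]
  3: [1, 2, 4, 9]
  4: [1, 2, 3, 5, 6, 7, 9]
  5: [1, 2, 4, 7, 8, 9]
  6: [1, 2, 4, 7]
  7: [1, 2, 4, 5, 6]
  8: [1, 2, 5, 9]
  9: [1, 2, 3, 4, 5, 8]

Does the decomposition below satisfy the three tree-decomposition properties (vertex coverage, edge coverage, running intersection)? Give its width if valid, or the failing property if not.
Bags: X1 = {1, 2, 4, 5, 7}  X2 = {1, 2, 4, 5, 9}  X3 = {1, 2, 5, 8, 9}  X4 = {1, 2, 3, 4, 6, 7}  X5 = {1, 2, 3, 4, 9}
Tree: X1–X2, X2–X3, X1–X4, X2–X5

No — bags containing vertex 3 are not connected in the tree.

A tree decomposition must satisfy three properties: every vertex lies in some bag; for every edge, both endpoints lie together in some bag; and for every vertex, the bags containing it form a connected subtree. Here bags containing vertex 3 are not connected in the tree, so the decomposition is invalid.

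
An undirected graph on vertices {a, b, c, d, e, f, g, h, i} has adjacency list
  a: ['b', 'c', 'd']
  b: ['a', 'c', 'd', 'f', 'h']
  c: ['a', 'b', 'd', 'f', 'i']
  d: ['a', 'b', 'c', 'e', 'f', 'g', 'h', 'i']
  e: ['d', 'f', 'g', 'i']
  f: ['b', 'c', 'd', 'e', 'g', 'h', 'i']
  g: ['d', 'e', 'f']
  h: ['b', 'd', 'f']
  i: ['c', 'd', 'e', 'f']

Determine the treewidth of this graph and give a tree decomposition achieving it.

Treewidth 3.
Bags: B1 = {c, d, f, i}  B2 = {d, e, f, i}  B3 = {b, c, d, f}  B4 = {d, e, f, g}  B5 = {a, b, c, d}  B6 = {b, d, f, h}
Tree: B1–B2, B1–B3, B2–B4, B3–B5, B3–B6

Every bag has size at most 4, so the width is 4 − 1 = 3 and tw(G) ≤ 3. For the lower bound, the 4 vertices {a, b, c, d} are pairwise adjacent, and any tree decomposition puts a clique entirely inside one bag — forcing width ≥ 3. Hence tw(G) = 3 exactly.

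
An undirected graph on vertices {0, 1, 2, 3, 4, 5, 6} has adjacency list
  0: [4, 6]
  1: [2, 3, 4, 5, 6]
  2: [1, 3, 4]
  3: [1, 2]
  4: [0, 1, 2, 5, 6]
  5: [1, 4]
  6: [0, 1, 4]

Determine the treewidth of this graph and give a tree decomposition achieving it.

Treewidth 2.
One such decomposition:
Bags: B1 = {1, 4, 6}  B2 = {0, 4, 6}  B3 = {1, 2, 4}  B4 = {1, 4, 5}  B5 = {1, 2, 3}
Tree: B1–B2, B1–B3, B3–B4, B3–B5

The largest bag has 3 vertices, giving width 2; this decomposition certifies tw(G) ≤ 2. On the other hand G contains the 3-clique {0, 4, 6}. A clique must lie in a single bag of any decomposition, so no decomposition can have width below 2. Combining the bounds, tw(G) = 2.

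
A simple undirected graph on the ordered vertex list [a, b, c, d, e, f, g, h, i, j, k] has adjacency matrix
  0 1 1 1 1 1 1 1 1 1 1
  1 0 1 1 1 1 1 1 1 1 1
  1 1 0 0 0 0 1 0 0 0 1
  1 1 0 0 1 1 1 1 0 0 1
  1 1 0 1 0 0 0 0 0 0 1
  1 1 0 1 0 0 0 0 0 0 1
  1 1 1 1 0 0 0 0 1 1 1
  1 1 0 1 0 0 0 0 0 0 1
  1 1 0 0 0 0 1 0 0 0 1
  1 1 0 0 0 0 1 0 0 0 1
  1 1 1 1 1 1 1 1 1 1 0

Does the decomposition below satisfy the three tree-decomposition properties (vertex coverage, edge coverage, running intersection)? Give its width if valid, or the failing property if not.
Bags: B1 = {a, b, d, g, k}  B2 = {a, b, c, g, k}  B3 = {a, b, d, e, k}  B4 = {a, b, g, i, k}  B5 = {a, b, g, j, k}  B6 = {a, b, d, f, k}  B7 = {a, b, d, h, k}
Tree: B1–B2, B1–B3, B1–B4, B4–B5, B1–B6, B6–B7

Yes; width 4.

Every vertex of G appears in some bag (union = {a, b, c, d, e, f, g, h, i, j, k}); every edge is covered by a bag; and for each vertex v the set of bags containing v is connected in the bag tree. The decomposition is therefore valid. The largest bag has 5 vertices, so the width is 4.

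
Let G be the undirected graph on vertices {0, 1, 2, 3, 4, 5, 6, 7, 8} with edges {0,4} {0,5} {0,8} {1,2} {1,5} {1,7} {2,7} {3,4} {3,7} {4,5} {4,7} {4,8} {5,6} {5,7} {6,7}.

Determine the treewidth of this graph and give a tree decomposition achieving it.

Every bag has size at most 3, so the width is 3 − 1 = 2 and tw(G) ≤ 2. On the other hand G contains the 3-clique {0, 4, 8}. A clique must lie in a single bag of any decomposition, so no decomposition can have width below 2. Hence tw(G) = 2 exactly.

Treewidth 2.
Bags: B1 = {4, 5, 7}  B2 = {0, 4, 5}  B3 = {0, 4, 8}  B4 = {3, 4, 7}  B5 = {5, 6, 7}  B6 = {1, 5, 7}  B7 = {1, 2, 7}
Tree: B1–B2, B2–B3, B1–B4, B1–B5, B1–B6, B6–B7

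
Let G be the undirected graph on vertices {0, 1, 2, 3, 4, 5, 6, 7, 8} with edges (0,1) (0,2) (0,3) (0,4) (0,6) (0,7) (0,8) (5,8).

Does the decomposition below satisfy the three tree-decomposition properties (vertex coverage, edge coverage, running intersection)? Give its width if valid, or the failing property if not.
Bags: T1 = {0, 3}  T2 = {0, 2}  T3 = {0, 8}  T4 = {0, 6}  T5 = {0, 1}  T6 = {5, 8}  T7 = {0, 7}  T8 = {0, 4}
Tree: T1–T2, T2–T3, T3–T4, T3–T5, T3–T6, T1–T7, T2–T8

Checking the three conditions: (i) the bags cover all of {0, 1, 2, 3, 4, 5, 6, 7, 8}; (ii) for each edge, some bag contains both endpoints; (iii) the bags containing any fixed vertex form a subtree. All hold, so the decomposition is valid with width 2 − 1 = 1.

Yes; width 1.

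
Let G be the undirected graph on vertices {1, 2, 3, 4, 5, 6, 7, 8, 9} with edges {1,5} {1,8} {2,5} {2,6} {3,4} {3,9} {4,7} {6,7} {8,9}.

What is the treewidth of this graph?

2

A width-2 tree decomposition is:
Bags: B1 = {3, 4, 9}  B2 = {4, 8, 9}  B3 = {1, 4, 8}  B4 = {1, 4, 5}  B5 = {2, 4, 5}  B6 = {2, 4, 6}  B7 = {4, 6, 7}
Tree: B1–B2, B2–B3, B3–B4, B4–B5, B5–B6, B6–B7
The largest bag has 3 vertices, giving width 2; this decomposition certifies tw(G) ≤ 2. Since 4–3–9–8–1–5–2–6–7–4 is a cycle in G, G is not acyclic. Forests are exactly the graphs of treewidth ≤ 1, so tw(G) ≥ 2. The upper and lower bounds meet at 2, so that is the treewidth.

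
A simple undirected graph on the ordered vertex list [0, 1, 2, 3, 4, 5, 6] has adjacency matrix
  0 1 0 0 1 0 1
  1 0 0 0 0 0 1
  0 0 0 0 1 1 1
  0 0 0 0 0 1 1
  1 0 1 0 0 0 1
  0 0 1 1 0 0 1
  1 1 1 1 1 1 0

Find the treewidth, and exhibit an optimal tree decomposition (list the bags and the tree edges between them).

Treewidth 2.
Bags: B1 = {2, 4, 6}  B2 = {0, 4, 6}  B3 = {2, 5, 6}  B4 = {3, 5, 6}  B5 = {0, 1, 6}
Tree: B1–B2, B1–B3, B3–B4, B2–B5

The largest bag has 3 vertices, giving width 2; this decomposition certifies tw(G) ≤ 2. Conversely, {0, 1, 6} is a clique of size 3, and the vertices of any clique must share a bag in every tree decomposition; so some bag has ≥ 3 vertices and tw(G) ≥ 2. The upper and lower bounds meet at 2, so that is the treewidth.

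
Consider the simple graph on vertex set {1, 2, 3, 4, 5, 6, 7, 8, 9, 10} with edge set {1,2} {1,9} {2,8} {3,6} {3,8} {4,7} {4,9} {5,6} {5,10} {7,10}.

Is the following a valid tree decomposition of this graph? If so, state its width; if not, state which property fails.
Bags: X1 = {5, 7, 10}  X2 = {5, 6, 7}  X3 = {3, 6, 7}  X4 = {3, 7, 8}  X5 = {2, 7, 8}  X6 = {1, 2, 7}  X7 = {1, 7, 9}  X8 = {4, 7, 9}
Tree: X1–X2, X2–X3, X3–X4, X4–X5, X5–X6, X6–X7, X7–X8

Every vertex of G appears in some bag (union = {1, 2, 3, 4, 5, 6, 7, 8, 9, 10}); every edge is covered by a bag; and for each vertex v the set of bags containing v is connected in the bag tree. The decomposition is therefore valid. The largest bag has 3 vertices, so the width is 2.

Yes; width 2.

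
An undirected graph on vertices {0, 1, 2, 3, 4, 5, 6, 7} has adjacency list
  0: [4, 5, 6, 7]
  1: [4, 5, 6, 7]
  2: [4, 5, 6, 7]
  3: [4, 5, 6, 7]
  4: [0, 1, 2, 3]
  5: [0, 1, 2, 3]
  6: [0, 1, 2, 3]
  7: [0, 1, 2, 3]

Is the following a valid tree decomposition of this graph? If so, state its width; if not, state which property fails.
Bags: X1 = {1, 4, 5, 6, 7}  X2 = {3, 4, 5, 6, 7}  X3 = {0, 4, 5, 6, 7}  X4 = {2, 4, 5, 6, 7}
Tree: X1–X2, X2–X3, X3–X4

Yes; width 4.

Every vertex of G appears in some bag (union = {0, 1, 2, 3, 4, 5, 6, 7}); every edge is covered by a bag; and for each vertex v the set of bags containing v is connected in the bag tree. The decomposition is therefore valid. The largest bag has 5 vertices, so the width is 4.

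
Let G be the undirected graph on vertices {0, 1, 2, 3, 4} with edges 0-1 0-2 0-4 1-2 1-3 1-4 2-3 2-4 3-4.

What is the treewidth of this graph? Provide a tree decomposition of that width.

Each bag holds 4 vertices, so the decomposition has width 3, which upper-bounds the treewidth. On the other hand G contains the 4-clique {0, 1, 2, 4}. A clique must lie in a single bag of any decomposition, so no decomposition can have width below 3. Therefore the treewidth is 3.

Treewidth 3.
One optimal decomposition is:
Bags: B1 = {0, 1, 2, 4}  B2 = {1, 2, 3, 4}
Tree: B1–B2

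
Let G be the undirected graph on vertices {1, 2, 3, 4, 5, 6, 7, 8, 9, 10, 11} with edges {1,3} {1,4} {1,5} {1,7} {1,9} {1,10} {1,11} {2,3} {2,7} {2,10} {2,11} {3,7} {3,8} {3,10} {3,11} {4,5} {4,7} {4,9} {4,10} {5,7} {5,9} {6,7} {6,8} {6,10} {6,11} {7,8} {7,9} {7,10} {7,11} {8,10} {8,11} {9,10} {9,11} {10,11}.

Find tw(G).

A width-4 tree decomposition is:
Bags: B1 = {1, 3, 7, 10, 11}  B2 = {1, 7, 9, 10, 11}  B3 = {1, 4, 7, 9, 10}  B4 = {3, 7, 8, 10, 11}  B5 = {1, 4, 5, 7, 9}  B6 = {6, 7, 8, 10, 11}  B7 = {2, 3, 7, 10, 11}
Tree: B1–B2, B2–B3, B1–B4, B3–B5, B4–B6, B1–B7
Every bag has size at most 5, so the width is 5 − 1 = 4 and tw(G) ≤ 4. Conversely, {1, 7, 9, 10, 11} is a clique of size 5, and the vertices of any clique must share a bag in every tree decomposition; so some bag has ≥ 5 vertices and tw(G) ≥ 4. The upper and lower bounds meet at 4, so that is the treewidth.

4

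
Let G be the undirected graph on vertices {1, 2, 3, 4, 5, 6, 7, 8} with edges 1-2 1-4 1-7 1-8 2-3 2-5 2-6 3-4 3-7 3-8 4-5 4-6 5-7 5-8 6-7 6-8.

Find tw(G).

4

A width-4 tree decomposition is:
Bags: B1 = {2, 3, 4, 7, 8}  B2 = {2, 4, 5, 7, 8}  B3 = {1, 2, 4, 7, 8}  B4 = {2, 4, 6, 7, 8}
Tree: B1–B2, B2–B3, B3–B4
Each bag holds 5 vertices, so the decomposition has width 4, which upper-bounds the treewidth. For the lower bound: the 5 vertex sets {3,7}, {5,8}, {1,2}, {4}, {6} are disjoint, each induces a connected subgraph, and every pair is joined by at least one edge of G. Contracting each set to a single vertex therefore yields K_{5} as a minor, and since treewidth is minor-monotone, tw(G) ≥ tw(K_{5}) = 4. Combining the bounds, tw(G) = 4.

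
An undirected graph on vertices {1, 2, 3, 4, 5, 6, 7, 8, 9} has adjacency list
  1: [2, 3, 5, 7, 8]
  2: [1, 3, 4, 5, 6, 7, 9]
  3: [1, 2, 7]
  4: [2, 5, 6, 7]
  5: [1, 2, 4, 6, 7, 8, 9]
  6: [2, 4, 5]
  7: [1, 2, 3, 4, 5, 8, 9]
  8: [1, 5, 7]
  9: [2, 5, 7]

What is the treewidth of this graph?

3

A width-3 tree decomposition is:
Bags: B1 = {1, 2, 3, 7}  B2 = {1, 2, 5, 7}  B3 = {2, 4, 5, 7}  B4 = {1, 5, 7, 8}  B5 = {2, 5, 7, 9}  B6 = {2, 4, 5, 6}
Tree: B1–B2, B2–B3, B2–B4, B2–B5, B3–B6
The largest bag has 4 vertices, giving width 3; this decomposition certifies tw(G) ≤ 3. For the lower bound, the 4 vertices {1, 5, 7, 8} are pairwise adjacent, and any tree decomposition puts a clique entirely inside one bag — forcing width ≥ 3. Combining the bounds, tw(G) = 3.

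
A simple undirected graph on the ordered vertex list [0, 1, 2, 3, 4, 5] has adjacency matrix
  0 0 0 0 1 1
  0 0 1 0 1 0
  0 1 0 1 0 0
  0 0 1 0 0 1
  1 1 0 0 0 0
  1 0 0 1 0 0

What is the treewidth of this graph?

2

A width-2 tree decomposition is:
Bags: B1 = {1, 2, 4}  B2 = {0, 2, 4}  B3 = {0, 2, 5}  B4 = {2, 3, 5}
Tree: B1–B2, B2–B3, B3–B4
The largest bag has 3 vertices, giving width 2; this decomposition certifies tw(G) ≤ 2. Since 2–1–4–0–5–3–2 is a cycle in G, G is not acyclic. Forests are exactly the graphs of treewidth ≤ 1, so tw(G) ≥ 2. Hence tw(G) = 2 exactly.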